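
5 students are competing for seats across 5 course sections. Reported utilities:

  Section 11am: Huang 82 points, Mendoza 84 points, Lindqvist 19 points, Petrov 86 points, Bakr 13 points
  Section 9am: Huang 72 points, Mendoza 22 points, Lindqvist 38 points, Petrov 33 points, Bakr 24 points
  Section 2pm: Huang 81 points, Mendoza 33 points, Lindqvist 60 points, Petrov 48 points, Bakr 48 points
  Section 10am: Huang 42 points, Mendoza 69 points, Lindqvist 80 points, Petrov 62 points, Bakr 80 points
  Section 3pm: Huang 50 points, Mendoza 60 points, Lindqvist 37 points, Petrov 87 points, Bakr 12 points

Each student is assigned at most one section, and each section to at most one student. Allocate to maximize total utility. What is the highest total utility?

Optimal: Huang→Section 9am (72 points), Mendoza→Section 11am (84 points), Lindqvist→Section 2pm (60 points), Petrov→Section 3pm (87 points), Bakr→Section 10am (80 points) — total 72+84+60+87+80 = 383 points.
Column-greedy (each section in turn goes to its best remaining student) gives 358 points, worse by 25.
Checked against all permutations: 383 points is optimal.

Maximum total: 383 points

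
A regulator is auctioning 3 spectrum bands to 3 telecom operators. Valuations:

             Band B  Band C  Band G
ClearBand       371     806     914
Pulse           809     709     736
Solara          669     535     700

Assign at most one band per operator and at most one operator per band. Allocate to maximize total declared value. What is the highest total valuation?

Maximum total: $2315M

This is the linear assignment problem.
Optimal: ClearBand→Band C ($806M), Pulse→Band B ($809M), Solara→Band G ($700M) — total 806+809+700 = $2315M.
Max-entry greedy (repeatedly take the single best remaining cell) gives $2258M, worse by 57.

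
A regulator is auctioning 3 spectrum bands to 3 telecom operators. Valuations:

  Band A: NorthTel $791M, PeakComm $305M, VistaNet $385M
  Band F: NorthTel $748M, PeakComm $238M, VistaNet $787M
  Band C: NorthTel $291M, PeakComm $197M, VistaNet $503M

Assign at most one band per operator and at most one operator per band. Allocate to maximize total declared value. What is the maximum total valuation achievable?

Maximum total: $1775M

This is the linear assignment problem.
Optimal: NorthTel→Band A ($791M), PeakComm→Band C ($197M), VistaNet→Band F ($787M) — total 791+197+787 = $1775M.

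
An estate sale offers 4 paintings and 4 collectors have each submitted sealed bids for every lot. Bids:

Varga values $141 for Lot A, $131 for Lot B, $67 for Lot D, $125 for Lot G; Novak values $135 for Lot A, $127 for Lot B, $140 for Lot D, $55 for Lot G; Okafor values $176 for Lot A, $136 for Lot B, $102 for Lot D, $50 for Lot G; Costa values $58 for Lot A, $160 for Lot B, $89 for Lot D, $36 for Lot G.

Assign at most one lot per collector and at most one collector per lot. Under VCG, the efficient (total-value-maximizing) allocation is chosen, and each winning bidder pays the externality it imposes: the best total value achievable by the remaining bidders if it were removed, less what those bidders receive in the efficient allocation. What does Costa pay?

Efficient allocation: Varga→Lot G ($125), Novak→Lot D ($140), Okafor→Lot A ($176), Costa→Lot B ($160); total welfare W = $601.
Costa receives Lot B at value $160, so the others get W − 160 = $441.
Without Costa: best allocation of the remaining 3 bidders over all 4 lots is Varga→Lot B ($131), Novak→Lot D ($140), Okafor→Lot A ($176), total $447.
VCG payment = (others' best without Costa) − (others' welfare with Costa) = 447 − 441 = $6.

Costa pays $6.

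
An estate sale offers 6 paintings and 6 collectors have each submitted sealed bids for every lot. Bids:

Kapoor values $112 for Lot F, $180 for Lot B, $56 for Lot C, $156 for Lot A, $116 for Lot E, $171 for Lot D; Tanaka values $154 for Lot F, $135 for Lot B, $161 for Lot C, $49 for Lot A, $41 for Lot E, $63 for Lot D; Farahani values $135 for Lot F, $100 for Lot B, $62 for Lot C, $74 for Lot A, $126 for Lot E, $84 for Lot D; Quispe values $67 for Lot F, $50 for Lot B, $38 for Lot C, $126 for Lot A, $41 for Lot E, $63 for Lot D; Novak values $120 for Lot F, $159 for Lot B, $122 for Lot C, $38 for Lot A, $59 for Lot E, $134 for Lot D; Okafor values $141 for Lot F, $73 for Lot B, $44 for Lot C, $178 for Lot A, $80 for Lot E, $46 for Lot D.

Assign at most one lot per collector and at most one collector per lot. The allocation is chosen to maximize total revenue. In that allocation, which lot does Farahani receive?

Farahani receives Lot E.

This is a one-to-one assignment (maximum-weight bipartite matching).
Optimal: Kapoor→Lot D ($171), Tanaka→Lot C ($161), Farahani→Lot E ($126), Quispe→Lot A ($126), Novak→Lot B ($159), Okafor→Lot F ($141) — total 171+161+126+126+159+141 = $884.
Max-entry greedy (repeatedly take the single best remaining cell) gives $829, worse by 55.
Next-best assignment: Kapoor→Lot B, Tanaka→Lot C, Farahani→Lot E, Quispe→Lot A, Novak→Lot D, Okafor→Lot F = $868.
Swapping Okafor↔Tanaka (Okafor→Lot C $44, Tanaka→Lot F $154) loses 104.
Checked against all permutations: $884 is optimal.
Farahani's own top lot is Lot F ($135), but forcing Farahani→Lot F and reassigning the rest optimally gives only $845 — worse by 39.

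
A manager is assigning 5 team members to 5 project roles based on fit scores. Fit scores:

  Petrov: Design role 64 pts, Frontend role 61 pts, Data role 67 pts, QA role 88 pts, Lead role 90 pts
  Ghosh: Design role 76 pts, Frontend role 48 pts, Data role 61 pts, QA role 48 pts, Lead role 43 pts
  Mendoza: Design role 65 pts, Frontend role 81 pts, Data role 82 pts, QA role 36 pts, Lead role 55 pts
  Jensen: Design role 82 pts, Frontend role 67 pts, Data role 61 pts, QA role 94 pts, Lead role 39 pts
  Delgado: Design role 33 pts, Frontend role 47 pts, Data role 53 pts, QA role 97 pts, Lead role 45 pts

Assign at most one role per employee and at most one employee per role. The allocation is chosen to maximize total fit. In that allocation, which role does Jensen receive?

Jensen receives Frontend role.

Optimal: Petrov→Lead role (90 pts), Ghosh→Design role (76 pts), Mendoza→Data role (82 pts), Jensen→Frontend role (67 pts), Delgado→QA role (97 pts) — total 90+76+82+67+97 = 412 pts.
Max-entry greedy (repeatedly take the single best remaining cell) gives 399 pts, worse by 13.
Jensen's own top role is QA role (94 pts), but forcing Jensen→QA role and reassigning the rest optimally gives only 394 pts — worse by 18.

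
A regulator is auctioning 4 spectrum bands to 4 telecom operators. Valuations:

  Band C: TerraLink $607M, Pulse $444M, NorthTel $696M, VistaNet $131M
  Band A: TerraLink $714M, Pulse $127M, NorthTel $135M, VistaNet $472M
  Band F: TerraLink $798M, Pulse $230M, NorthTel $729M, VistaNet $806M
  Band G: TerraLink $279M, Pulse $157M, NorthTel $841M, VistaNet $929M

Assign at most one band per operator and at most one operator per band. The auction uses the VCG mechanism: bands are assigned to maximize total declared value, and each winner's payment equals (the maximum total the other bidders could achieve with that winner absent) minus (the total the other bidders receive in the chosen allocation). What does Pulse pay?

Pulse pays $51M.

Efficient allocation: TerraLink→Band A ($714M), Pulse→Band C ($444M), NorthTel→Band F ($729M), VistaNet→Band G ($929M); total welfare W = $2816M.
Pulse receives Band C at value $444M, so the others get W − 444 = $2372M.
Without Pulse: best allocation of the remaining 3 bidders over all 4 bands is TerraLink→Band F ($798M), NorthTel→Band C ($696M), VistaNet→Band G ($929M), total $2423M.
VCG payment = (others' best without Pulse) − (others' welfare with Pulse) = 2423 − 2372 = $51M.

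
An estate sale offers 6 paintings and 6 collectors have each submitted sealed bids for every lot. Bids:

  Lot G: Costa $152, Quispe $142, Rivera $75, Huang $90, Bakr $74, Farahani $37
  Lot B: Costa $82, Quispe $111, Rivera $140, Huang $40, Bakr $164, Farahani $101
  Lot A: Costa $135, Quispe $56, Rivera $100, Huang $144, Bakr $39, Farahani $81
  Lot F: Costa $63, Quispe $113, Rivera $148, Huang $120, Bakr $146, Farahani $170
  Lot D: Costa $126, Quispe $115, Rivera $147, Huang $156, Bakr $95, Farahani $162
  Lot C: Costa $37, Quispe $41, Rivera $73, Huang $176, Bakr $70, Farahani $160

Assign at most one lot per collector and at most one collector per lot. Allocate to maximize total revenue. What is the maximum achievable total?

Maximum total: $934

Optimal: Costa→Lot A ($135), Quispe→Lot G ($142), Rivera→Lot D ($147), Huang→Lot C ($176), Bakr→Lot B ($164), Farahani→Lot F ($170) — total 135+142+147+176+164+170 = $934.
Row-greedy (each collector in turn takes its best remaining lot) gives $836, worse by 98.
Checked against all permutations: $934 is optimal.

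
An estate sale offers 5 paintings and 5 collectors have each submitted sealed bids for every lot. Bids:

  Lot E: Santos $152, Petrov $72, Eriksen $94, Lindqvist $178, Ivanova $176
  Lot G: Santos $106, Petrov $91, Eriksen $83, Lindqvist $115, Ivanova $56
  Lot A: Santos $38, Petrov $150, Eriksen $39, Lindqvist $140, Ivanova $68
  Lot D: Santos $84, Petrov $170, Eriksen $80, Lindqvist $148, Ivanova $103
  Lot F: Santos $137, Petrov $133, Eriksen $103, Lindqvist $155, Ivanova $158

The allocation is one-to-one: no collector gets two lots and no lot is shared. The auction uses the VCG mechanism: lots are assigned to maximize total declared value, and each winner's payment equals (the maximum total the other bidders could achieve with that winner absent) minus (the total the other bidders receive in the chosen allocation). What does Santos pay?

Efficient allocation: Santos→Lot F ($137), Petrov→Lot D ($170), Eriksen→Lot G ($83), Lindqvist→Lot A ($140), Ivanova→Lot E ($176); total welfare W = $706.
Santos receives Lot F at value $137, so the others get W − 137 = $569.
Without Santos: best allocation of the remaining 4 bidders over all 5 lots is Petrov→Lot D ($170), Eriksen→Lot G ($83), Lindqvist→Lot E ($178), Ivanova→Lot F ($158), total $589.
VCG payment = (others' best without Santos) − (others' welfare with Santos) = 589 − 569 = $20.

Santos pays $20.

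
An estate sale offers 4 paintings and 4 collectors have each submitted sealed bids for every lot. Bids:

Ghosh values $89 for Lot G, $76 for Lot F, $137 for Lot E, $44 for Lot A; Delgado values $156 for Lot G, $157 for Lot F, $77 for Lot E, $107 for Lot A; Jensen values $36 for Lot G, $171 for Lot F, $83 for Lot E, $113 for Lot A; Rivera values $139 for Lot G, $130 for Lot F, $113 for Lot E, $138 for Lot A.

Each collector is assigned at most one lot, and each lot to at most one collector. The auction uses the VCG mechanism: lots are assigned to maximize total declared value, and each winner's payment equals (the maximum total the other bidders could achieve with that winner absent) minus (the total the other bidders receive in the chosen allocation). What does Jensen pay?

Jensen pays $2.

Efficient allocation: Ghosh→Lot E ($137), Delgado→Lot G ($156), Jensen→Lot F ($171), Rivera→Lot A ($138); total welfare W = $602.
Jensen receives Lot F at value $171, so the others get W − 171 = $431.
Without Jensen: best allocation of the remaining 3 bidders over all 4 lots is Ghosh→Lot E ($137), Delgado→Lot F ($157), Rivera→Lot G ($139), total $433.
VCG payment = (others' best without Jensen) − (others' welfare with Jensen) = 433 − 431 = $2.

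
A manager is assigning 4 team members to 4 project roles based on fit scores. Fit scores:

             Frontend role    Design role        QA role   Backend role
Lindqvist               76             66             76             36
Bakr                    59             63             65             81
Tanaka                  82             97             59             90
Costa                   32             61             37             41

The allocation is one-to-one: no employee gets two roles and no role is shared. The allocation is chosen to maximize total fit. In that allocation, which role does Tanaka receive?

Tanaka receives Frontend role.

Optimal: Lindqvist→QA role (76 pts), Bakr→Backend role (81 pts), Tanaka→Frontend role (82 pts), Costa→Design role (61 pts) — total 76+81+82+61 = 300 pts.
Max-entry greedy (repeatedly take the single best remaining cell) gives 291 pts, worse by 9.
Swapping Lindqvist↔Bakr (Lindqvist→Backend role 36 pts, Bakr→QA role 65 pts) loses 56.
Checked against all permutations: 300 pts is optimal.
Tanaka's own top role is Design role (97 pts), but forcing Tanaka→Design role and reassigning the rest optimally gives only 291 pts — worse by 9.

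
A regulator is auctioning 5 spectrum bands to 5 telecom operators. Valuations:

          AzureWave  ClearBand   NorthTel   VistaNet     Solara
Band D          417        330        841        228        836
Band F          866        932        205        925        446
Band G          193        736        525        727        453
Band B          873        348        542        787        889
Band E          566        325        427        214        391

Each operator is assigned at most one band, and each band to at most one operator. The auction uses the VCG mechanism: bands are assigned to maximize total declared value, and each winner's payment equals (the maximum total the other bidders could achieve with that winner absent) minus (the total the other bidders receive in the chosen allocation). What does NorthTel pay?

NorthTel pays $254M.

Efficient allocation: AzureWave→Band E ($566M), ClearBand→Band G ($736M), NorthTel→Band D ($841M), VistaNet→Band F ($925M), Solara→Band B ($889M); total welfare W = $3957M.
NorthTel receives Band D at value $841M, so the others get W − 841 = $3116M.
Without NorthTel: best allocation of the remaining 4 bidders over all 5 bands is AzureWave→Band B ($873M), ClearBand→Band G ($736M), VistaNet→Band F ($925M), Solara→Band D ($836M), total $3370M.
VCG payment = (others' best without NorthTel) − (others' welfare with NorthTel) = 3370 − 3116 = $254M.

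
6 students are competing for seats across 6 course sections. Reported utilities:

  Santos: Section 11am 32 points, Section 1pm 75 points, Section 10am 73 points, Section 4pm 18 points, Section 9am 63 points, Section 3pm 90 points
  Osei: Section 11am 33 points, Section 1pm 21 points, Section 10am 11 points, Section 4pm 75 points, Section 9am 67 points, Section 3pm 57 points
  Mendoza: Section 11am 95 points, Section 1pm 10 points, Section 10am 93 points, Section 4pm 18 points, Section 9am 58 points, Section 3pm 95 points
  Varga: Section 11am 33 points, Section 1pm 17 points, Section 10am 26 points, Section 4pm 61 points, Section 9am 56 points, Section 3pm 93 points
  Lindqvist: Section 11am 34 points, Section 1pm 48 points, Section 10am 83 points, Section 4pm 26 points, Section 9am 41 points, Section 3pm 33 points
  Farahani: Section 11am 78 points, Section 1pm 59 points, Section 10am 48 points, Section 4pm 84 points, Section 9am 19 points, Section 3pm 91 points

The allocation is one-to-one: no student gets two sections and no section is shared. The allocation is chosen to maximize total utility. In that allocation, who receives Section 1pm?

Treat this as an assignment problem: match each student to one section.
Optimal: Santos→Section 1pm (75 points), Osei→Section 9am (67 points), Mendoza→Section 11am (95 points), Varga→Section 3pm (93 points), Lindqvist→Section 10am (83 points), Farahani→Section 4pm (84 points) — total 75+67+95+93+83+84 = 497 points.
Row-greedy (each student in turn takes its best remaining section) gives 458 points, worse by 39.
No other one-to-one assignment exceeds 497 points.
Santos's own top section is Section 3pm (90 points), but forcing Santos→Section 3pm and reassigning the rest optimally gives only 458 points — worse by 39.

Santos receives Section 1pm.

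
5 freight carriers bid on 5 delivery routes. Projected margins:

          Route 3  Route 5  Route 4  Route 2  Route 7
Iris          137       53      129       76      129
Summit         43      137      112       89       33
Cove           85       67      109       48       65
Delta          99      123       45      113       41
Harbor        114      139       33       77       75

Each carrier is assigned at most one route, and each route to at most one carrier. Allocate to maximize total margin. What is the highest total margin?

This is a one-to-one assignment (maximum-weight bipartite matching).
Optimal: Iris→Route 7 ($129k), Summit→Route 5 ($137k), Cove→Route 4 ($109k), Delta→Route 2 ($113k), Harbor→Route 3 ($114k) — total 129+137+109+113+114 = $602k.
Column-greedy (each route in turn goes to its best remaining carrier) gives $566k, worse by 36.

Maximum total: $602k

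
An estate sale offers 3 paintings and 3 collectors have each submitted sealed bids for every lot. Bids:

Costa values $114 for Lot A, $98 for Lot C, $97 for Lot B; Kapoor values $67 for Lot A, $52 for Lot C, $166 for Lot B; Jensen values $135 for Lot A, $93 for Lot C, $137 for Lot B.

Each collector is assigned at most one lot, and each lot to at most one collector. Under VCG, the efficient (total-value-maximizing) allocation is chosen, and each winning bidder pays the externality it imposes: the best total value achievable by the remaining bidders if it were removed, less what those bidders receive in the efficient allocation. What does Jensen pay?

Efficient allocation: Costa→Lot C ($98), Kapoor→Lot B ($166), Jensen→Lot A ($135); total welfare W = $399.
Jensen receives Lot A at value $135, so the others get W − 135 = $264.
Without Jensen: best allocation of the remaining 2 bidders over all 3 lots is Costa→Lot A ($114), Kapoor→Lot B ($166), total $280.
VCG payment = (others' best without Jensen) − (others' welfare with Jensen) = 280 − 264 = $16.

Jensen pays $16.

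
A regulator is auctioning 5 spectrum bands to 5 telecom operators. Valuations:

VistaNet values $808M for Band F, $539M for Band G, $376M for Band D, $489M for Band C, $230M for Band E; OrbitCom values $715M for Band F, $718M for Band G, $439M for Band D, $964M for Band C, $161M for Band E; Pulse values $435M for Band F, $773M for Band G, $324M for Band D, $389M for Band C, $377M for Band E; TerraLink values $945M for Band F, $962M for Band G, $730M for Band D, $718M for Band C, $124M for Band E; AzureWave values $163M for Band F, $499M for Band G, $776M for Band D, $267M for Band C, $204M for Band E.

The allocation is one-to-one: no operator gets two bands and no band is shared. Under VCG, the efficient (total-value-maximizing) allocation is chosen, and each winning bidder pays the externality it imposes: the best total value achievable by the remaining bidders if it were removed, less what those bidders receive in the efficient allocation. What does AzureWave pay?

AzureWave pays $164M.

Efficient allocation: VistaNet→Band F ($808M), OrbitCom→Band C ($964M), Pulse→Band E ($377M), TerraLink→Band G ($962M), AzureWave→Band D ($776M); total welfare W = $3887M.
AzureWave receives Band D at value $776M, so the others get W − 776 = $3111M.
Without AzureWave: best allocation of the remaining 4 bidders over all 5 bands is VistaNet→Band F ($808M), OrbitCom→Band C ($964M), Pulse→Band G ($773M), TerraLink→Band D ($730M), total $3275M.
VCG payment = (others' best without AzureWave) − (others' welfare with AzureWave) = 3275 − 3111 = $164M.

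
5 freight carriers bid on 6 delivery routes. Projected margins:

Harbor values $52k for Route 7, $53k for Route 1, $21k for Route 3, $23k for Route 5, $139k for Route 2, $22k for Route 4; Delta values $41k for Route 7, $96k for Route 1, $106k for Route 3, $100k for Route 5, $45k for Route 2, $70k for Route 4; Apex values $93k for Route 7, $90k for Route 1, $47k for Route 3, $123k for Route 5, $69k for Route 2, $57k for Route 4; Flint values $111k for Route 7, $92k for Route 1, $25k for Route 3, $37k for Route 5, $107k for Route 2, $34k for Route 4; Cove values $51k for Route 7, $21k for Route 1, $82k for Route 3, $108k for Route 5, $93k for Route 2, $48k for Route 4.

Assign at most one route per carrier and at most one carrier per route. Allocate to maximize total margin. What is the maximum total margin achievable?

Optimal: Harbor→Route 2 ($139k), Delta→Route 3 ($106k), Apex→Route 1 ($90k), Flint→Route 7 ($111k), Cove→Route 5 ($108k) — total 139+106+90+111+108 = $554k.
Max-entry greedy (repeatedly take the single best remaining cell) gives $527k, worse by 27.
Next-best assignment: Harbor→Route 2, Delta→Route 1, Apex→Route 5, Flint→Route 7, Cove→Route 3 = $551k.

Maximum total: $554k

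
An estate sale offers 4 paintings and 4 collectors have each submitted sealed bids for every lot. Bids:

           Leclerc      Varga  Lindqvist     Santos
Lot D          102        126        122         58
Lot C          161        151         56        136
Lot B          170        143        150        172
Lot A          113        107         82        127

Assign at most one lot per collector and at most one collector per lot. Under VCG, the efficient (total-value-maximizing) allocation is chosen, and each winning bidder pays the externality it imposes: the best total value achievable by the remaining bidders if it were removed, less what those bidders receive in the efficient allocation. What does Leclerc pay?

Efficient allocation: Leclerc→Lot B ($170), Varga→Lot C ($151), Lindqvist→Lot D ($122), Santos→Lot A ($127); total welfare W = $570.
Leclerc receives Lot B at value $170, so the others get W − 170 = $400.
Without Leclerc: best allocation of the remaining 3 bidders over all 4 lots is Varga→Lot C ($151), Lindqvist→Lot D ($122), Santos→Lot B ($172), total $445.
VCG payment = (others' best without Leclerc) − (others' welfare with Leclerc) = 445 − 400 = $45.

Leclerc pays $45.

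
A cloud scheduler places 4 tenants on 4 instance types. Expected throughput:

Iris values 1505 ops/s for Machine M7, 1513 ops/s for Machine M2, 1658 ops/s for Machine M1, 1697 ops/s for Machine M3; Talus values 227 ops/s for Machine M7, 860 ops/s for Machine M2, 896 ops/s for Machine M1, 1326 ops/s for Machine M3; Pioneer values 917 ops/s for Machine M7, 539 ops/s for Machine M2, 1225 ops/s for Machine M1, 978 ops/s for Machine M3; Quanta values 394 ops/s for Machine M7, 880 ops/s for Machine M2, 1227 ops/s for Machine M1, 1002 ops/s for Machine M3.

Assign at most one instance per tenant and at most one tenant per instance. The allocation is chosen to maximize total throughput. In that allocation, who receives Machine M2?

Optimal: Iris→Machine M2 (1513 ops/s), Talus→Machine M3 (1326 ops/s), Pioneer→Machine M7 (917 ops/s), Quanta→Machine M1 (1227 ops/s) — total 1513+1326+917+1227 = 4983 ops/s.
Row-greedy (each tenant in turn takes its best remaining instance) gives 4390 ops/s, worse by 593.
Checked against all permutations: 4983 ops/s is optimal.
Iris's own top instance is Machine M3 (1697 ops/s), but forcing Iris→Machine M3 and reassigning the rest optimally gives only 4701 ops/s — worse by 282.

Iris receives Machine M2.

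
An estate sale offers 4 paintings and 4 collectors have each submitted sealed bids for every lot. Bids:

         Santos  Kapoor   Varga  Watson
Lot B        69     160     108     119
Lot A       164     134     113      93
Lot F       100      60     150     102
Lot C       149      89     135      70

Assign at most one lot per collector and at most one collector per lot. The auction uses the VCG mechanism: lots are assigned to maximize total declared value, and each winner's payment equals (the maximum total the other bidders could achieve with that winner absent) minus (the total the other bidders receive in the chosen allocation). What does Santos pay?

Efficient allocation: Santos→Lot A ($164), Kapoor→Lot B ($160), Varga→Lot C ($135), Watson→Lot F ($102); total welfare W = $561.
Santos receives Lot A at value $164, so the others get W − 164 = $397.
Without Santos: best allocation of the remaining 3 bidders over all 4 lots is Kapoor→Lot B ($160), Varga→Lot F ($150), Watson→Lot A ($93), total $403.
VCG payment = (others' best without Santos) − (others' welfare with Santos) = 403 − 397 = $6.

Santos pays $6.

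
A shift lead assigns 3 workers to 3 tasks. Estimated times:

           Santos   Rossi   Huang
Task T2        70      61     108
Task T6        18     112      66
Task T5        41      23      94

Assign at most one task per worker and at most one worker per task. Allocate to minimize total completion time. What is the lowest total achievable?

This is the linear assignment problem.
Optimal: Santos→Task T6 (18 min), Rossi→Task T5 (23 min), Huang→Task T2 (108 min) — total 18+23+108 = 149 min.
Column-greedy (each task in turn goes to its cheapest remaining worker) gives 173 min, worse by 24.
Swapping Santos↔Rossi (Santos→Task T5 41 min, Rossi→Task T6 112 min) adds 112.
No other one-to-one assignment undercuts 149 min.

Minimum total: 149 min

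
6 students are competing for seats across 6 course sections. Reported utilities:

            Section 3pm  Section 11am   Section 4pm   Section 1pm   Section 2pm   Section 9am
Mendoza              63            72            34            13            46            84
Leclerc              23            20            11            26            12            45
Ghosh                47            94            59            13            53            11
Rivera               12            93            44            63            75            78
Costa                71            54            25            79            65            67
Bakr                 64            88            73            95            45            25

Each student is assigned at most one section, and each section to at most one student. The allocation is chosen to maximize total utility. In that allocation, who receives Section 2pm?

Optimal: Mendoza→Section 9am (84 points), Leclerc→Section 4pm (11 points), Ghosh→Section 11am (94 points), Rivera→Section 2pm (75 points), Costa→Section 3pm (71 points), Bakr→Section 1pm (95 points) — total 84+11+94+75+71+95 = 430 points.
Every other assignment is strictly worse.
Rivera's own top section is Section 11am (93 points), but forcing Rivera→Section 11am and reassigning the rest optimally gives only 420 points — worse by 10.

Rivera receives Section 2pm.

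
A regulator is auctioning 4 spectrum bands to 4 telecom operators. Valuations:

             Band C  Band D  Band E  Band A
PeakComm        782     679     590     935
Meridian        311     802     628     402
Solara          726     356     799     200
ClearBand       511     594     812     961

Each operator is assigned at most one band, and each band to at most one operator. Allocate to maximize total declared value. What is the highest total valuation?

Maximum total: $3344M

This is a one-to-one assignment (maximum-weight bipartite matching).
Optimal: PeakComm→Band C ($782M), Meridian→Band D ($802M), Solara→Band E ($799M), ClearBand→Band A ($961M) — total 782+802+799+961 = $3344M.
Column-greedy (each band in turn goes to its best remaining operator) gives $2596M, worse by 748.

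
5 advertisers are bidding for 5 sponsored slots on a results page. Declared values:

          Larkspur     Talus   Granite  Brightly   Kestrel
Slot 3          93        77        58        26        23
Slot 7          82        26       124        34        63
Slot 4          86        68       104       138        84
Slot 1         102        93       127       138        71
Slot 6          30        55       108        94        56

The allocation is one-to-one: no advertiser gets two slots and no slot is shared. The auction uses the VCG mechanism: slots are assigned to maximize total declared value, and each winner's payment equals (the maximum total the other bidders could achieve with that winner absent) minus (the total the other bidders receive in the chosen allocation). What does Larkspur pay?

Larkspur pays $12.

Efficient allocation: Larkspur→Slot 3 ($93), Talus→Slot 1 ($93), Granite→Slot 7 ($124), Brightly→Slot 4 ($138), Kestrel→Slot 6 ($56); total welfare W = $504.
Larkspur receives Slot 3 at value $93, so the others get W − 93 = $411.
Without Larkspur: best allocation of the remaining 4 bidders over all 5 slots is Talus→Slot 3 ($77), Granite→Slot 7 ($124), Brightly→Slot 1 ($138), Kestrel→Slot 4 ($84), total $423.
VCG payment = (others' best without Larkspur) − (others' welfare with Larkspur) = 423 − 411 = $12.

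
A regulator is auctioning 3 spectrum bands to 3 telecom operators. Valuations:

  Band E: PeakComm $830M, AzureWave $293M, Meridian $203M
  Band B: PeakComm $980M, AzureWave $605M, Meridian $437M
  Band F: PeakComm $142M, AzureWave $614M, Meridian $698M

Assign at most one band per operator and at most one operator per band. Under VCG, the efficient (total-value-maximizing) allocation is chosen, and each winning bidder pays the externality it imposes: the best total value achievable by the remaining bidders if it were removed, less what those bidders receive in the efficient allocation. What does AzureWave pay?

AzureWave pays $150M.

Efficient allocation: PeakComm→Band E ($830M), AzureWave→Band B ($605M), Meridian→Band F ($698M); total welfare W = $2133M.
AzureWave receives Band B at value $605M, so the others get W − 605 = $1528M.
Without AzureWave: best allocation of the remaining 2 bidders over all 3 bands is PeakComm→Band B ($980M), Meridian→Band F ($698M), total $1678M.
VCG payment = (others' best without AzureWave) − (others' welfare with AzureWave) = 1678 − 1528 = $150M.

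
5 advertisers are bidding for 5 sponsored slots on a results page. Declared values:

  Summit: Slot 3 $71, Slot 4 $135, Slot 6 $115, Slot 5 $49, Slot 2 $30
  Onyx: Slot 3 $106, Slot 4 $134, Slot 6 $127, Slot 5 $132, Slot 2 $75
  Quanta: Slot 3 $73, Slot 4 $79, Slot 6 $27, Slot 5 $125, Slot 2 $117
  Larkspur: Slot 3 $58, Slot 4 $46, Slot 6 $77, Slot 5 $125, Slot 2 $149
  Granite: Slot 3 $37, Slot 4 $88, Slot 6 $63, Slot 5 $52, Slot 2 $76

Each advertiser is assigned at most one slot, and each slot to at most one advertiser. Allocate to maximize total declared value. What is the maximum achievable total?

Max total: $583

Treat this as an assignment problem: match each advertiser to one slot.
Optimal: Summit→Slot 6 ($115), Onyx→Slot 3 ($106), Quanta→Slot 5 ($125), Larkspur→Slot 2 ($149), Granite→Slot 4 ($88) — total 115+106+125+149+88 = $583.
Checked against all permutations: $583 is optimal.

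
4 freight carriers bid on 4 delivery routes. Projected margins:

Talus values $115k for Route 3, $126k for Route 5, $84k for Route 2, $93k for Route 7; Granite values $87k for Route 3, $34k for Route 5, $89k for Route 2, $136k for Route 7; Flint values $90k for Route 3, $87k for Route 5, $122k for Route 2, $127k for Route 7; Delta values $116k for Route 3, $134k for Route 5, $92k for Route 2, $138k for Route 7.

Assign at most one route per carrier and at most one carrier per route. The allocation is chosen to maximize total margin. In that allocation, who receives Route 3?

Optimal: Talus→Route 3 ($115k), Granite→Route 7 ($136k), Flint→Route 2 ($122k), Delta→Route 5 ($134k) — total 115+136+122+134 = $507k.
Column-greedy (each route in turn goes to its best remaining carrier) gives $500k, worse by 7.
Next-best assignment: Talus→Route 5, Granite→Route 7, Flint→Route 2, Delta→Route 3 = $500k.
Every other assignment is strictly worse.
Talus's own top route is Route 5 ($126k), but forcing Talus→Route 5 and reassigning the rest optimally gives only $500k — worse by 7.

Talus receives Route 3.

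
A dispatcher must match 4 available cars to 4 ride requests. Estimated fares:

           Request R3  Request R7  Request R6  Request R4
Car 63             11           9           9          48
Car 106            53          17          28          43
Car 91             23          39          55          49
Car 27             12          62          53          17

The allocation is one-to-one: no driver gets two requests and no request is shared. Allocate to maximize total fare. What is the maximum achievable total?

Maximum total: $218

This is a one-to-one assignment (maximum-weight bipartite matching).
Optimal: Car 63→Request R4 ($48), Car 106→Request R3 ($53), Car 91→Request R6 ($55), Car 27→Request R7 ($62) — total 48+53+55+62 = $218.
Swapping Car 27↔Car 106 (Car 27→Request R3 $12, Car 106→Request R7 $17) loses 86.
No other one-to-one assignment exceeds $218.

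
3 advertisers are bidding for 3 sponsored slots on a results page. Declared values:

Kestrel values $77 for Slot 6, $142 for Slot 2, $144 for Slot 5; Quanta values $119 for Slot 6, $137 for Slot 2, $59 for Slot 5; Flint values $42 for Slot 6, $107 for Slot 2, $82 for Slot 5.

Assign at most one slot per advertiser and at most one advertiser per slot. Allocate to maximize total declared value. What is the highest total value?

Optimal: Kestrel→Slot 5 ($144), Quanta→Slot 6 ($119), Flint→Slot 2 ($107) — total 144+119+107 = $370.
Max-entry greedy (repeatedly take the single best remaining cell) gives $323, worse by 47.
Next-best assignment: Kestrel→Slot 2, Quanta→Slot 6, Flint→Slot 5 = $343.
Swapping Kestrel↔Flint (Kestrel→Slot 2 $142, Flint→Slot 5 $82) loses 27.
Every other assignment is strictly worse.

Maximum total: $370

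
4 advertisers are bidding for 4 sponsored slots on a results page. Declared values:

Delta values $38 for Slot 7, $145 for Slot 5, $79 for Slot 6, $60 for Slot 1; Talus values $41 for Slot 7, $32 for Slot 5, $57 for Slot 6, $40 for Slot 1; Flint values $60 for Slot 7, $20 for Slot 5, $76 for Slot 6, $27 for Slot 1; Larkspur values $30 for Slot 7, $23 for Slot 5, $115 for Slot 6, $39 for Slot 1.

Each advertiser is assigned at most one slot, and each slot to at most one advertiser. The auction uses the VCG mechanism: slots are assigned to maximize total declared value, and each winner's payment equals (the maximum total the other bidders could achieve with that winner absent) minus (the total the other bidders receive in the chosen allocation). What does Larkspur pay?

Efficient allocation: Delta→Slot 5 ($145), Talus→Slot 1 ($40), Flint→Slot 7 ($60), Larkspur→Slot 6 ($115); total welfare W = $360.
Larkspur receives Slot 6 at value $115, so the others get W − 115 = $245.
Without Larkspur: best allocation of the remaining 3 bidders over all 4 slots is Delta→Slot 5 ($145), Talus→Slot 7 ($41), Flint→Slot 6 ($76), total $262.
VCG payment = (others' best without Larkspur) − (others' welfare with Larkspur) = 262 − 245 = $17.

Larkspur pays $17.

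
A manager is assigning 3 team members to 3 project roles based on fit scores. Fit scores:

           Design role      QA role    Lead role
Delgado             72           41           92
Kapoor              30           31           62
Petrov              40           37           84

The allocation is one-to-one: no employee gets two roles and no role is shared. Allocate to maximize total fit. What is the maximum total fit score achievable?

Max total: 187 pts

Optimal: Delgado→Design role (72 pts), Kapoor→QA role (31 pts), Petrov→Lead role (84 pts) — total 72+31+84 = 187 pts.
Next-best assignment: Delgado→Design role, Kapoor→Lead role, Petrov→QA role = 171 pts.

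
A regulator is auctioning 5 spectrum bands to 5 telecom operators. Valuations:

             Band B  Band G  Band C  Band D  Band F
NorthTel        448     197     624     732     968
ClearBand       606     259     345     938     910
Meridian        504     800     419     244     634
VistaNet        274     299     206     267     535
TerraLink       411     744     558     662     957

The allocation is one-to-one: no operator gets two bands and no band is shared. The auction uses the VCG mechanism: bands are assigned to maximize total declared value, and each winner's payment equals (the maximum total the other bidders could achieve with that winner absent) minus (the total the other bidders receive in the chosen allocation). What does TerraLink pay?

TerraLink pays $344M.

Efficient allocation: NorthTel→Band C ($624M), ClearBand→Band D ($938M), Meridian→Band G ($800M), VistaNet→Band B ($274M), TerraLink→Band F ($957M); total welfare W = $3593M.
TerraLink receives Band F at value $957M, so the others get W − 957 = $2636M.
Without TerraLink: best allocation of the remaining 4 bidders over all 5 bands is NorthTel→Band F ($968M), ClearBand→Band D ($938M), Meridian→Band G ($800M), VistaNet→Band B ($274M), total $2980M.
VCG payment = (others' best without TerraLink) − (others' welfare with TerraLink) = 2980 − 2636 = $344M.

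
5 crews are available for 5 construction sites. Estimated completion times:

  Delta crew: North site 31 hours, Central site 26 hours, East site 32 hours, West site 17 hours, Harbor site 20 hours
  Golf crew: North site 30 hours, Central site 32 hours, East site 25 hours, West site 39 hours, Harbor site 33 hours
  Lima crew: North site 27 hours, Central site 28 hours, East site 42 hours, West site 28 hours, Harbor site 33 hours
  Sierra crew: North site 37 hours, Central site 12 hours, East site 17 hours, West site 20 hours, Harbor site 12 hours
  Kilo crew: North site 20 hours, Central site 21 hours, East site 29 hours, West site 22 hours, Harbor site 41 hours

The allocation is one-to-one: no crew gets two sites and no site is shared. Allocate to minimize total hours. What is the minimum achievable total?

Optimal: Delta crew→West site (17 hours), Golf crew→East site (25 hours), Lima crew→North site (27 hours), Sierra crew→Harbor site (12 hours), Kilo crew→Central site (21 hours) — total 17+25+27+12+21 = 102 hours.
Row-greedy (each crew in turn takes its cheapest remaining site) gives 122 hours, worse by 20.

Min total: 102 hours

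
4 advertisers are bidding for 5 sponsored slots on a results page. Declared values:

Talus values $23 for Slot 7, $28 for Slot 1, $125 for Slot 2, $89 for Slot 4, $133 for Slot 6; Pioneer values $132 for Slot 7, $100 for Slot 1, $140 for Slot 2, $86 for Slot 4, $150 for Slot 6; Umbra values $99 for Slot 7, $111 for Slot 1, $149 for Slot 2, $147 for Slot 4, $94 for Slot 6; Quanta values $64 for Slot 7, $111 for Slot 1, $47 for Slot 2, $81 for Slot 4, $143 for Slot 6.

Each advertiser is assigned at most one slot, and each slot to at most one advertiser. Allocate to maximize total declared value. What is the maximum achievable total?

Optimal: Talus→Slot 2 ($125), Pioneer→Slot 7 ($132), Umbra→Slot 4 ($147), Quanta→Slot 6 ($143) — total 125+132+147+143 = $547.
Column-greedy (each slot in turn goes to its best remaining advertiser) gives $449, worse by 98.
Swapping Quanta↔Talus (Quanta→Slot 2 $47, Talus→Slot 6 $133) loses 88.

Maximum total: $547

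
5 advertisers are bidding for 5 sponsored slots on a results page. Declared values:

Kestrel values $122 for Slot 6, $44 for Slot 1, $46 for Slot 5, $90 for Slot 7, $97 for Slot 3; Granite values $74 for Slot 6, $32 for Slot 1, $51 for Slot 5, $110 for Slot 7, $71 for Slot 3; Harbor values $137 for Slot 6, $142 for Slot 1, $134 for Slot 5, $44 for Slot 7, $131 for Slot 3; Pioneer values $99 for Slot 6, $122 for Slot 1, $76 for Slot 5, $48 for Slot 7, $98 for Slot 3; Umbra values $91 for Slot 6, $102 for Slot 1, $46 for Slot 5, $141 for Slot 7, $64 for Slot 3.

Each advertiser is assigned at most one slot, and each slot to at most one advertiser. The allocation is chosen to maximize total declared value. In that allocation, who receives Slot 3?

Granite receives Slot 3.

This is a one-to-one assignment (maximum-weight bipartite matching).
Optimal: Kestrel→Slot 6 ($122), Granite→Slot 3 ($71), Harbor→Slot 5 ($134), Pioneer→Slot 1 ($122), Umbra→Slot 7 ($141) — total 122+71+134+122+141 = $590.
Next-best assignment: Kestrel→Slot 3, Granite→Slot 6, Harbor→Slot 5, Pioneer→Slot 1, Umbra→Slot 7 = $568.
Swapping Umbra↔Kestrel (Umbra→Slot 6 $91, Kestrel→Slot 7 $90) loses 82.
Granite's own top slot is Slot 7 ($110), but forcing Granite→Slot 7 and reassigning the rest optimally gives only $566 — worse by 24.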